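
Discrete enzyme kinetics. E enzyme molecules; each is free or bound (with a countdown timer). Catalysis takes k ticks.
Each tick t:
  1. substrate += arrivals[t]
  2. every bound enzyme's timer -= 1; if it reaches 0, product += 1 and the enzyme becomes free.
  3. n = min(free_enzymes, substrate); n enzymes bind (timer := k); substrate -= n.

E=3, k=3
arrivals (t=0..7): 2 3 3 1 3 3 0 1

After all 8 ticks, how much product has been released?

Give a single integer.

Answer: 6

Derivation:
t=0: arr=2 -> substrate=0 bound=2 product=0
t=1: arr=3 -> substrate=2 bound=3 product=0
t=2: arr=3 -> substrate=5 bound=3 product=0
t=3: arr=1 -> substrate=4 bound=3 product=2
t=4: arr=3 -> substrate=6 bound=3 product=3
t=5: arr=3 -> substrate=9 bound=3 product=3
t=6: arr=0 -> substrate=7 bound=3 product=5
t=7: arr=1 -> substrate=7 bound=3 product=6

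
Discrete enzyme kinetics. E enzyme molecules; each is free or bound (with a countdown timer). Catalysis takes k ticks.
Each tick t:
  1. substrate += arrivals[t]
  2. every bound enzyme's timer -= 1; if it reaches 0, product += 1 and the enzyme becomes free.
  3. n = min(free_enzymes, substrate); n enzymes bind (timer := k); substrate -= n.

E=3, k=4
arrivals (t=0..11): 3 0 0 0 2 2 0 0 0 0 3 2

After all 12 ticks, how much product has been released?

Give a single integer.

Answer: 6

Derivation:
t=0: arr=3 -> substrate=0 bound=3 product=0
t=1: arr=0 -> substrate=0 bound=3 product=0
t=2: arr=0 -> substrate=0 bound=3 product=0
t=3: arr=0 -> substrate=0 bound=3 product=0
t=4: arr=2 -> substrate=0 bound=2 product=3
t=5: arr=2 -> substrate=1 bound=3 product=3
t=6: arr=0 -> substrate=1 bound=3 product=3
t=7: arr=0 -> substrate=1 bound=3 product=3
t=8: arr=0 -> substrate=0 bound=2 product=5
t=9: arr=0 -> substrate=0 bound=1 product=6
t=10: arr=3 -> substrate=1 bound=3 product=6
t=11: arr=2 -> substrate=3 bound=3 product=6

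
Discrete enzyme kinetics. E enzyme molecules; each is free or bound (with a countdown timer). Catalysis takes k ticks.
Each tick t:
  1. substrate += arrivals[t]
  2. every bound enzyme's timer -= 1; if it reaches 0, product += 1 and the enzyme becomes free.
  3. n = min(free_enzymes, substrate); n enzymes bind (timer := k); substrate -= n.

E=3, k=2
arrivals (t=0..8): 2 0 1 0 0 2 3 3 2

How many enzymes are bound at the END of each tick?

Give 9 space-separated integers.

t=0: arr=2 -> substrate=0 bound=2 product=0
t=1: arr=0 -> substrate=0 bound=2 product=0
t=2: arr=1 -> substrate=0 bound=1 product=2
t=3: arr=0 -> substrate=0 bound=1 product=2
t=4: arr=0 -> substrate=0 bound=0 product=3
t=5: arr=2 -> substrate=0 bound=2 product=3
t=6: arr=3 -> substrate=2 bound=3 product=3
t=7: arr=3 -> substrate=3 bound=3 product=5
t=8: arr=2 -> substrate=4 bound=3 product=6

Answer: 2 2 1 1 0 2 3 3 3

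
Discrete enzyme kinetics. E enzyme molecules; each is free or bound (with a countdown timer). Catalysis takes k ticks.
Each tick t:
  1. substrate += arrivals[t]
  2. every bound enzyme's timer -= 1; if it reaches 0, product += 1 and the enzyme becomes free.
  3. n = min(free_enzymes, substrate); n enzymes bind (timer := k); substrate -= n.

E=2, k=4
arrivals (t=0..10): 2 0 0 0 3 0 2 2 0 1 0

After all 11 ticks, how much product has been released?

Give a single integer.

Answer: 4

Derivation:
t=0: arr=2 -> substrate=0 bound=2 product=0
t=1: arr=0 -> substrate=0 bound=2 product=0
t=2: arr=0 -> substrate=0 bound=2 product=0
t=3: arr=0 -> substrate=0 bound=2 product=0
t=4: arr=3 -> substrate=1 bound=2 product=2
t=5: arr=0 -> substrate=1 bound=2 product=2
t=6: arr=2 -> substrate=3 bound=2 product=2
t=7: arr=2 -> substrate=5 bound=2 product=2
t=8: arr=0 -> substrate=3 bound=2 product=4
t=9: arr=1 -> substrate=4 bound=2 product=4
t=10: arr=0 -> substrate=4 bound=2 product=4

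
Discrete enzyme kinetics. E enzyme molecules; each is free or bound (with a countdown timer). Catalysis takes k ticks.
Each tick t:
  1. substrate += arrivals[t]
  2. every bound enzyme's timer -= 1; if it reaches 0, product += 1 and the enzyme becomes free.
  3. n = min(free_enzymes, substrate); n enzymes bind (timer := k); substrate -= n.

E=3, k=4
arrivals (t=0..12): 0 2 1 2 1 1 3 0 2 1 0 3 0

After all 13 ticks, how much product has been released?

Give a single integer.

t=0: arr=0 -> substrate=0 bound=0 product=0
t=1: arr=2 -> substrate=0 bound=2 product=0
t=2: arr=1 -> substrate=0 bound=3 product=0
t=3: arr=2 -> substrate=2 bound=3 product=0
t=4: arr=1 -> substrate=3 bound=3 product=0
t=5: arr=1 -> substrate=2 bound=3 product=2
t=6: arr=3 -> substrate=4 bound=3 product=3
t=7: arr=0 -> substrate=4 bound=3 product=3
t=8: arr=2 -> substrate=6 bound=3 product=3
t=9: arr=1 -> substrate=5 bound=3 product=5
t=10: arr=0 -> substrate=4 bound=3 product=6
t=11: arr=3 -> substrate=7 bound=3 product=6
t=12: arr=0 -> substrate=7 bound=3 product=6

Answer: 6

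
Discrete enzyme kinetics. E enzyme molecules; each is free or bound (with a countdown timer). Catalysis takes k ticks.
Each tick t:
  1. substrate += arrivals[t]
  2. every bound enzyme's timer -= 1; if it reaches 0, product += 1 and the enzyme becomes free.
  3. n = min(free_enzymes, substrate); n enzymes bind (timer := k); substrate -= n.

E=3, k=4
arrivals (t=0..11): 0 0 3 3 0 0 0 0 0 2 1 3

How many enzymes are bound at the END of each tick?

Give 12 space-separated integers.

Answer: 0 0 3 3 3 3 3 3 3 3 3 3

Derivation:
t=0: arr=0 -> substrate=0 bound=0 product=0
t=1: arr=0 -> substrate=0 bound=0 product=0
t=2: arr=3 -> substrate=0 bound=3 product=0
t=3: arr=3 -> substrate=3 bound=3 product=0
t=4: arr=0 -> substrate=3 bound=3 product=0
t=5: arr=0 -> substrate=3 bound=3 product=0
t=6: arr=0 -> substrate=0 bound=3 product=3
t=7: arr=0 -> substrate=0 bound=3 product=3
t=8: arr=0 -> substrate=0 bound=3 product=3
t=9: arr=2 -> substrate=2 bound=3 product=3
t=10: arr=1 -> substrate=0 bound=3 product=6
t=11: arr=3 -> substrate=3 bound=3 product=6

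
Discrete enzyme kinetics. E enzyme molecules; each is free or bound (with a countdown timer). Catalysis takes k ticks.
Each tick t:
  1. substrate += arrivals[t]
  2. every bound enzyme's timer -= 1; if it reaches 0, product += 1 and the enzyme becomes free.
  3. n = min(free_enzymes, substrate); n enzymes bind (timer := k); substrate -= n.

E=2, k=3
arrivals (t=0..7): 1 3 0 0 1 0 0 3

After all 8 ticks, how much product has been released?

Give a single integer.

t=0: arr=1 -> substrate=0 bound=1 product=0
t=1: arr=3 -> substrate=2 bound=2 product=0
t=2: arr=0 -> substrate=2 bound=2 product=0
t=3: arr=0 -> substrate=1 bound=2 product=1
t=4: arr=1 -> substrate=1 bound=2 product=2
t=5: arr=0 -> substrate=1 bound=2 product=2
t=6: arr=0 -> substrate=0 bound=2 product=3
t=7: arr=3 -> substrate=2 bound=2 product=4

Answer: 4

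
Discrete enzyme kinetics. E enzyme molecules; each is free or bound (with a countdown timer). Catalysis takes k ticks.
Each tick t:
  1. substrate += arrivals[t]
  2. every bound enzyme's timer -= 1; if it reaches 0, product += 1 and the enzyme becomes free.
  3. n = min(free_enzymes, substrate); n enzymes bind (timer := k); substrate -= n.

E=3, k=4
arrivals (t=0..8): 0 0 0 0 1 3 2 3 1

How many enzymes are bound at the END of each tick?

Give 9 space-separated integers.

Answer: 0 0 0 0 1 3 3 3 3

Derivation:
t=0: arr=0 -> substrate=0 bound=0 product=0
t=1: arr=0 -> substrate=0 bound=0 product=0
t=2: arr=0 -> substrate=0 bound=0 product=0
t=3: arr=0 -> substrate=0 bound=0 product=0
t=4: arr=1 -> substrate=0 bound=1 product=0
t=5: arr=3 -> substrate=1 bound=3 product=0
t=6: arr=2 -> substrate=3 bound=3 product=0
t=7: arr=3 -> substrate=6 bound=3 product=0
t=8: arr=1 -> substrate=6 bound=3 product=1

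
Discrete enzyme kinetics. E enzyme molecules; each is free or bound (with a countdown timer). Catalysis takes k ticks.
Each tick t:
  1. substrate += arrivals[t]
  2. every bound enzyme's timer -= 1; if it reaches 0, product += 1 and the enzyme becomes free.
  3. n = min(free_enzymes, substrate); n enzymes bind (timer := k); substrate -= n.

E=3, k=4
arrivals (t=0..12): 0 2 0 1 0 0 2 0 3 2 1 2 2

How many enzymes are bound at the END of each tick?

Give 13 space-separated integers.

Answer: 0 2 2 3 3 1 3 2 3 3 3 3 3

Derivation:
t=0: arr=0 -> substrate=0 bound=0 product=0
t=1: arr=2 -> substrate=0 bound=2 product=0
t=2: arr=0 -> substrate=0 bound=2 product=0
t=3: arr=1 -> substrate=0 bound=3 product=0
t=4: arr=0 -> substrate=0 bound=3 product=0
t=5: arr=0 -> substrate=0 bound=1 product=2
t=6: arr=2 -> substrate=0 bound=3 product=2
t=7: arr=0 -> substrate=0 bound=2 product=3
t=8: arr=3 -> substrate=2 bound=3 product=3
t=9: arr=2 -> substrate=4 bound=3 product=3
t=10: arr=1 -> substrate=3 bound=3 product=5
t=11: arr=2 -> substrate=5 bound=3 product=5
t=12: arr=2 -> substrate=6 bound=3 product=6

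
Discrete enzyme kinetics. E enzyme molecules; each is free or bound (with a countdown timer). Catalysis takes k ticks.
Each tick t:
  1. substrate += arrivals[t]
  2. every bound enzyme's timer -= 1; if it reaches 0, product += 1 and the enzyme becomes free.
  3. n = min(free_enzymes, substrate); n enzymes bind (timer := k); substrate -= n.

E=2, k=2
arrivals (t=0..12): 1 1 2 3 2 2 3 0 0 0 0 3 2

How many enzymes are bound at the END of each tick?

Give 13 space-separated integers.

t=0: arr=1 -> substrate=0 bound=1 product=0
t=1: arr=1 -> substrate=0 bound=2 product=0
t=2: arr=2 -> substrate=1 bound=2 product=1
t=3: arr=3 -> substrate=3 bound=2 product=2
t=4: arr=2 -> substrate=4 bound=2 product=3
t=5: arr=2 -> substrate=5 bound=2 product=4
t=6: arr=3 -> substrate=7 bound=2 product=5
t=7: arr=0 -> substrate=6 bound=2 product=6
t=8: arr=0 -> substrate=5 bound=2 product=7
t=9: arr=0 -> substrate=4 bound=2 product=8
t=10: arr=0 -> substrate=3 bound=2 product=9
t=11: arr=3 -> substrate=5 bound=2 product=10
t=12: arr=2 -> substrate=6 bound=2 product=11

Answer: 1 2 2 2 2 2 2 2 2 2 2 2 2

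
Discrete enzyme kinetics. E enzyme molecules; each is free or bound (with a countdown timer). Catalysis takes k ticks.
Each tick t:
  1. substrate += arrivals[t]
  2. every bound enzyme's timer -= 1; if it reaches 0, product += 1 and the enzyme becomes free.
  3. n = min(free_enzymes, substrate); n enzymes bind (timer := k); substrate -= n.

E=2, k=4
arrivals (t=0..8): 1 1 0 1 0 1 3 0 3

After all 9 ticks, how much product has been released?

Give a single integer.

t=0: arr=1 -> substrate=0 bound=1 product=0
t=1: arr=1 -> substrate=0 bound=2 product=0
t=2: arr=0 -> substrate=0 bound=2 product=0
t=3: arr=1 -> substrate=1 bound=2 product=0
t=4: arr=0 -> substrate=0 bound=2 product=1
t=5: arr=1 -> substrate=0 bound=2 product=2
t=6: arr=3 -> substrate=3 bound=2 product=2
t=7: arr=0 -> substrate=3 bound=2 product=2
t=8: arr=3 -> substrate=5 bound=2 product=3

Answer: 3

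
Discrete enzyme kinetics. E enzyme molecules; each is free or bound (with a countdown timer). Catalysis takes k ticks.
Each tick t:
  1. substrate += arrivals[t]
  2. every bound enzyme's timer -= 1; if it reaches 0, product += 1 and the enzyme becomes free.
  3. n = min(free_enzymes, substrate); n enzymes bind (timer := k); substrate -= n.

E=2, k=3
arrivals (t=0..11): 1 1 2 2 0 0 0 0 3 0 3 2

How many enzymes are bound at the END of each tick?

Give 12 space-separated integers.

Answer: 1 2 2 2 2 2 2 2 2 2 2 2

Derivation:
t=0: arr=1 -> substrate=0 bound=1 product=0
t=1: arr=1 -> substrate=0 bound=2 product=0
t=2: arr=2 -> substrate=2 bound=2 product=0
t=3: arr=2 -> substrate=3 bound=2 product=1
t=4: arr=0 -> substrate=2 bound=2 product=2
t=5: arr=0 -> substrate=2 bound=2 product=2
t=6: arr=0 -> substrate=1 bound=2 product=3
t=7: arr=0 -> substrate=0 bound=2 product=4
t=8: arr=3 -> substrate=3 bound=2 product=4
t=9: arr=0 -> substrate=2 bound=2 product=5
t=10: arr=3 -> substrate=4 bound=2 product=6
t=11: arr=2 -> substrate=6 bound=2 product=6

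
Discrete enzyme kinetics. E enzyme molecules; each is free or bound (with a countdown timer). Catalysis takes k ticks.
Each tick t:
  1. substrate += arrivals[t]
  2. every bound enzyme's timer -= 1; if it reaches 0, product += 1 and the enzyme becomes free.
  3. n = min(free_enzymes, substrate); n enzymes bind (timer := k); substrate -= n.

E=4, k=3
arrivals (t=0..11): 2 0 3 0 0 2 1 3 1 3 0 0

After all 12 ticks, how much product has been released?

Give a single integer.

t=0: arr=2 -> substrate=0 bound=2 product=0
t=1: arr=0 -> substrate=0 bound=2 product=0
t=2: arr=3 -> substrate=1 bound=4 product=0
t=3: arr=0 -> substrate=0 bound=3 product=2
t=4: arr=0 -> substrate=0 bound=3 product=2
t=5: arr=2 -> substrate=0 bound=3 product=4
t=6: arr=1 -> substrate=0 bound=3 product=5
t=7: arr=3 -> substrate=2 bound=4 product=5
t=8: arr=1 -> substrate=1 bound=4 product=7
t=9: arr=3 -> substrate=3 bound=4 product=8
t=10: arr=0 -> substrate=2 bound=4 product=9
t=11: arr=0 -> substrate=0 bound=4 product=11

Answer: 11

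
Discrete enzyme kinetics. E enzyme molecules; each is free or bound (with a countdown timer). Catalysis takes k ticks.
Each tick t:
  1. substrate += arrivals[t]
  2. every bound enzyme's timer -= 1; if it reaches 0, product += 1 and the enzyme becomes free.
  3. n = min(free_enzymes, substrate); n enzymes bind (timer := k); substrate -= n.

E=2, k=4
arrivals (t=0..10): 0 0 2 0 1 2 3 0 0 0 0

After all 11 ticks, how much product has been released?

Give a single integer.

t=0: arr=0 -> substrate=0 bound=0 product=0
t=1: arr=0 -> substrate=0 bound=0 product=0
t=2: arr=2 -> substrate=0 bound=2 product=0
t=3: arr=0 -> substrate=0 bound=2 product=0
t=4: arr=1 -> substrate=1 bound=2 product=0
t=5: arr=2 -> substrate=3 bound=2 product=0
t=6: arr=3 -> substrate=4 bound=2 product=2
t=7: arr=0 -> substrate=4 bound=2 product=2
t=8: arr=0 -> substrate=4 bound=2 product=2
t=9: arr=0 -> substrate=4 bound=2 product=2
t=10: arr=0 -> substrate=2 bound=2 product=4

Answer: 4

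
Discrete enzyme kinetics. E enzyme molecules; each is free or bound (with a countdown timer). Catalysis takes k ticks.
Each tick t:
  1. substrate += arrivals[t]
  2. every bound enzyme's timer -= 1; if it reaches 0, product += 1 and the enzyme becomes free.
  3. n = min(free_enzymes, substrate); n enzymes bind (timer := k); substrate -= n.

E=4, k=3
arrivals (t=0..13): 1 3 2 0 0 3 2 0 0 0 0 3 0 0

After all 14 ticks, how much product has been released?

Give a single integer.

t=0: arr=1 -> substrate=0 bound=1 product=0
t=1: arr=3 -> substrate=0 bound=4 product=0
t=2: arr=2 -> substrate=2 bound=4 product=0
t=3: arr=0 -> substrate=1 bound=4 product=1
t=4: arr=0 -> substrate=0 bound=2 product=4
t=5: arr=3 -> substrate=1 bound=4 product=4
t=6: arr=2 -> substrate=2 bound=4 product=5
t=7: arr=0 -> substrate=1 bound=4 product=6
t=8: arr=0 -> substrate=0 bound=3 product=8
t=9: arr=0 -> substrate=0 bound=2 product=9
t=10: arr=0 -> substrate=0 bound=1 product=10
t=11: arr=3 -> substrate=0 bound=3 product=11
t=12: arr=0 -> substrate=0 bound=3 product=11
t=13: arr=0 -> substrate=0 bound=3 product=11

Answer: 11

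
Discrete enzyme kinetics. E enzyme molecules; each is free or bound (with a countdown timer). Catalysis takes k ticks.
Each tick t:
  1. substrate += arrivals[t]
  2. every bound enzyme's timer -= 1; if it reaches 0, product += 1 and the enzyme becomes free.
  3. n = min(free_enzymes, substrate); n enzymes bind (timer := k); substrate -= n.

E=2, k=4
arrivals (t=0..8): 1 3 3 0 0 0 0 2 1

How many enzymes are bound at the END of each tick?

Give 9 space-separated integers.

t=0: arr=1 -> substrate=0 bound=1 product=0
t=1: arr=3 -> substrate=2 bound=2 product=0
t=2: arr=3 -> substrate=5 bound=2 product=0
t=3: arr=0 -> substrate=5 bound=2 product=0
t=4: arr=0 -> substrate=4 bound=2 product=1
t=5: arr=0 -> substrate=3 bound=2 product=2
t=6: arr=0 -> substrate=3 bound=2 product=2
t=7: arr=2 -> substrate=5 bound=2 product=2
t=8: arr=1 -> substrate=5 bound=2 product=3

Answer: 1 2 2 2 2 2 2 2 2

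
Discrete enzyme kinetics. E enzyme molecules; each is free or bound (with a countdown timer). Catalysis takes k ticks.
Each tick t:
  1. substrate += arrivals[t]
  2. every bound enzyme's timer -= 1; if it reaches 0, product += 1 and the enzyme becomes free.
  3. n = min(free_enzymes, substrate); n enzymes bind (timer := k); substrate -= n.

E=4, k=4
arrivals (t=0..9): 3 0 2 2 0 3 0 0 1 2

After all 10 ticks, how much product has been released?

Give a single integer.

Answer: 7

Derivation:
t=0: arr=3 -> substrate=0 bound=3 product=0
t=1: arr=0 -> substrate=0 bound=3 product=0
t=2: arr=2 -> substrate=1 bound=4 product=0
t=3: arr=2 -> substrate=3 bound=4 product=0
t=4: arr=0 -> substrate=0 bound=4 product=3
t=5: arr=3 -> substrate=3 bound=4 product=3
t=6: arr=0 -> substrate=2 bound=4 product=4
t=7: arr=0 -> substrate=2 bound=4 product=4
t=8: arr=1 -> substrate=0 bound=4 product=7
t=9: arr=2 -> substrate=2 bound=4 product=7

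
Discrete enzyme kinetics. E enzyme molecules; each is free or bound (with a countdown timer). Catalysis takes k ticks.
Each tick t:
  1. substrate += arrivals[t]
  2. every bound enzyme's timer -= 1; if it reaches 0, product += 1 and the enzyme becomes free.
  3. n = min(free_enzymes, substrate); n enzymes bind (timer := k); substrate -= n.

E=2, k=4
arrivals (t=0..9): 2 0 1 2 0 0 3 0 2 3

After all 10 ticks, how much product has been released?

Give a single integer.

Answer: 4

Derivation:
t=0: arr=2 -> substrate=0 bound=2 product=0
t=1: arr=0 -> substrate=0 bound=2 product=0
t=2: arr=1 -> substrate=1 bound=2 product=0
t=3: arr=2 -> substrate=3 bound=2 product=0
t=4: arr=0 -> substrate=1 bound=2 product=2
t=5: arr=0 -> substrate=1 bound=2 product=2
t=6: arr=3 -> substrate=4 bound=2 product=2
t=7: arr=0 -> substrate=4 bound=2 product=2
t=8: arr=2 -> substrate=4 bound=2 product=4
t=9: arr=3 -> substrate=7 bound=2 product=4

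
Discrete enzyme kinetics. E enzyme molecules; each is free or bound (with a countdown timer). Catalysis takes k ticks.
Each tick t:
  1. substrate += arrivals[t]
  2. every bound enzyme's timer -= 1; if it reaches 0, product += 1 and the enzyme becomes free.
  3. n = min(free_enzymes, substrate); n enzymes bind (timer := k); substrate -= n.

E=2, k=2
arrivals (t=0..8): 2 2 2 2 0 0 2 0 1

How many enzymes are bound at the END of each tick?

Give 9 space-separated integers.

Answer: 2 2 2 2 2 2 2 2 2

Derivation:
t=0: arr=2 -> substrate=0 bound=2 product=0
t=1: arr=2 -> substrate=2 bound=2 product=0
t=2: arr=2 -> substrate=2 bound=2 product=2
t=3: arr=2 -> substrate=4 bound=2 product=2
t=4: arr=0 -> substrate=2 bound=2 product=4
t=5: arr=0 -> substrate=2 bound=2 product=4
t=6: arr=2 -> substrate=2 bound=2 product=6
t=7: arr=0 -> substrate=2 bound=2 product=6
t=8: arr=1 -> substrate=1 bound=2 product=8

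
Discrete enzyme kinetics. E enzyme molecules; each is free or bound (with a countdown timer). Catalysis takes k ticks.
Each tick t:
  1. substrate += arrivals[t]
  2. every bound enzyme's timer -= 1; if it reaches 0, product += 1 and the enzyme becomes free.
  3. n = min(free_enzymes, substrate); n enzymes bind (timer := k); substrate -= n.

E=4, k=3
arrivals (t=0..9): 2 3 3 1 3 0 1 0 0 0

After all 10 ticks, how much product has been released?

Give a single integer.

t=0: arr=2 -> substrate=0 bound=2 product=0
t=1: arr=3 -> substrate=1 bound=4 product=0
t=2: arr=3 -> substrate=4 bound=4 product=0
t=3: arr=1 -> substrate=3 bound=4 product=2
t=4: arr=3 -> substrate=4 bound=4 product=4
t=5: arr=0 -> substrate=4 bound=4 product=4
t=6: arr=1 -> substrate=3 bound=4 product=6
t=7: arr=0 -> substrate=1 bound=4 product=8
t=8: arr=0 -> substrate=1 bound=4 product=8
t=9: arr=0 -> substrate=0 bound=3 product=10

Answer: 10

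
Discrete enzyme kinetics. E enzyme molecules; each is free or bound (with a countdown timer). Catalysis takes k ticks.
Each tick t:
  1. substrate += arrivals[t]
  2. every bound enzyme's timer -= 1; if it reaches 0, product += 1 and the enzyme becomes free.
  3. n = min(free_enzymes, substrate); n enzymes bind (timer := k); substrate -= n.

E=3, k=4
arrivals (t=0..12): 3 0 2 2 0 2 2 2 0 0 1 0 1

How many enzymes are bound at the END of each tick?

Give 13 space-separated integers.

t=0: arr=3 -> substrate=0 bound=3 product=0
t=1: arr=0 -> substrate=0 bound=3 product=0
t=2: arr=2 -> substrate=2 bound=3 product=0
t=3: arr=2 -> substrate=4 bound=3 product=0
t=4: arr=0 -> substrate=1 bound=3 product=3
t=5: arr=2 -> substrate=3 bound=3 product=3
t=6: arr=2 -> substrate=5 bound=3 product=3
t=7: arr=2 -> substrate=7 bound=3 product=3
t=8: arr=0 -> substrate=4 bound=3 product=6
t=9: arr=0 -> substrate=4 bound=3 product=6
t=10: arr=1 -> substrate=5 bound=3 product=6
t=11: arr=0 -> substrate=5 bound=3 product=6
t=12: arr=1 -> substrate=3 bound=3 product=9

Answer: 3 3 3 3 3 3 3 3 3 3 3 3 3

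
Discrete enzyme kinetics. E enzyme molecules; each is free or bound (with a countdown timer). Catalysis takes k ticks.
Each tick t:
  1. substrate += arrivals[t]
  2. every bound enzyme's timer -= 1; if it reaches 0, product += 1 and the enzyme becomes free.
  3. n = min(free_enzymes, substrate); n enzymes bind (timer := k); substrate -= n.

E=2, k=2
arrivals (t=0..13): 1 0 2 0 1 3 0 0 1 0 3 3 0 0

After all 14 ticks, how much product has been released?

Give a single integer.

Answer: 10

Derivation:
t=0: arr=1 -> substrate=0 bound=1 product=0
t=1: arr=0 -> substrate=0 bound=1 product=0
t=2: arr=2 -> substrate=0 bound=2 product=1
t=3: arr=0 -> substrate=0 bound=2 product=1
t=4: arr=1 -> substrate=0 bound=1 product=3
t=5: arr=3 -> substrate=2 bound=2 product=3
t=6: arr=0 -> substrate=1 bound=2 product=4
t=7: arr=0 -> substrate=0 bound=2 product=5
t=8: arr=1 -> substrate=0 bound=2 product=6
t=9: arr=0 -> substrate=0 bound=1 product=7
t=10: arr=3 -> substrate=1 bound=2 product=8
t=11: arr=3 -> substrate=4 bound=2 product=8
t=12: arr=0 -> substrate=2 bound=2 product=10
t=13: arr=0 -> substrate=2 bound=2 product=10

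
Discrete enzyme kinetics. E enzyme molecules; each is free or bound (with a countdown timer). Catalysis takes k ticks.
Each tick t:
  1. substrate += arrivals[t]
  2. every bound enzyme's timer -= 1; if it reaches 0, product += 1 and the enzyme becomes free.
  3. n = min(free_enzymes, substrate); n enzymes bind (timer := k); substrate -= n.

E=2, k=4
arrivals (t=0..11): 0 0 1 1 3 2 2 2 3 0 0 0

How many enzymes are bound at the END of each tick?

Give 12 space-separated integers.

t=0: arr=0 -> substrate=0 bound=0 product=0
t=1: arr=0 -> substrate=0 bound=0 product=0
t=2: arr=1 -> substrate=0 bound=1 product=0
t=3: arr=1 -> substrate=0 bound=2 product=0
t=4: arr=3 -> substrate=3 bound=2 product=0
t=5: arr=2 -> substrate=5 bound=2 product=0
t=6: arr=2 -> substrate=6 bound=2 product=1
t=7: arr=2 -> substrate=7 bound=2 product=2
t=8: arr=3 -> substrate=10 bound=2 product=2
t=9: arr=0 -> substrate=10 bound=2 product=2
t=10: arr=0 -> substrate=9 bound=2 product=3
t=11: arr=0 -> substrate=8 bound=2 product=4

Answer: 0 0 1 2 2 2 2 2 2 2 2 2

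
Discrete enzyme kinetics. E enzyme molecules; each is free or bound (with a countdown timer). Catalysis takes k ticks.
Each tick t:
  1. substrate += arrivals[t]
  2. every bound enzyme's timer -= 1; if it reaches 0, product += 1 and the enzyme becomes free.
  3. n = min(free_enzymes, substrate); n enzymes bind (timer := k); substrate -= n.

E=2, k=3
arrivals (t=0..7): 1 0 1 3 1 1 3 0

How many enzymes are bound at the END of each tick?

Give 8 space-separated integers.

t=0: arr=1 -> substrate=0 bound=1 product=0
t=1: arr=0 -> substrate=0 bound=1 product=0
t=2: arr=1 -> substrate=0 bound=2 product=0
t=3: arr=3 -> substrate=2 bound=2 product=1
t=4: arr=1 -> substrate=3 bound=2 product=1
t=5: arr=1 -> substrate=3 bound=2 product=2
t=6: arr=3 -> substrate=5 bound=2 product=3
t=7: arr=0 -> substrate=5 bound=2 product=3

Answer: 1 1 2 2 2 2 2 2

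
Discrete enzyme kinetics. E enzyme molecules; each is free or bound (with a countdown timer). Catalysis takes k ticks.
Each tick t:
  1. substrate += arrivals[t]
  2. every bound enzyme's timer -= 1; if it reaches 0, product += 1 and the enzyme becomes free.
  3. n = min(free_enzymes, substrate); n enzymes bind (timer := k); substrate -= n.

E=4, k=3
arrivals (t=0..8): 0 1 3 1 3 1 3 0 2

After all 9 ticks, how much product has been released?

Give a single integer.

Answer: 8

Derivation:
t=0: arr=0 -> substrate=0 bound=0 product=0
t=1: arr=1 -> substrate=0 bound=1 product=0
t=2: arr=3 -> substrate=0 bound=4 product=0
t=3: arr=1 -> substrate=1 bound=4 product=0
t=4: arr=3 -> substrate=3 bound=4 product=1
t=5: arr=1 -> substrate=1 bound=4 product=4
t=6: arr=3 -> substrate=4 bound=4 product=4
t=7: arr=0 -> substrate=3 bound=4 product=5
t=8: arr=2 -> substrate=2 bound=4 product=8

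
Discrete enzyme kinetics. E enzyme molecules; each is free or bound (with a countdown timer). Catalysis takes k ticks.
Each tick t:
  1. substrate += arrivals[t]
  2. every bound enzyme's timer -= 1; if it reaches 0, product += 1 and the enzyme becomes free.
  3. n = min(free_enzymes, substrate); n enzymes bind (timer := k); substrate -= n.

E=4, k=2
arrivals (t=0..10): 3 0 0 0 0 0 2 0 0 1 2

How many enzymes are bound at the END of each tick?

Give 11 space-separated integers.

Answer: 3 3 0 0 0 0 2 2 0 1 3

Derivation:
t=0: arr=3 -> substrate=0 bound=3 product=0
t=1: arr=0 -> substrate=0 bound=3 product=0
t=2: arr=0 -> substrate=0 bound=0 product=3
t=3: arr=0 -> substrate=0 bound=0 product=3
t=4: arr=0 -> substrate=0 bound=0 product=3
t=5: arr=0 -> substrate=0 bound=0 product=3
t=6: arr=2 -> substrate=0 bound=2 product=3
t=7: arr=0 -> substrate=0 bound=2 product=3
t=8: arr=0 -> substrate=0 bound=0 product=5
t=9: arr=1 -> substrate=0 bound=1 product=5
t=10: arr=2 -> substrate=0 bound=3 product=5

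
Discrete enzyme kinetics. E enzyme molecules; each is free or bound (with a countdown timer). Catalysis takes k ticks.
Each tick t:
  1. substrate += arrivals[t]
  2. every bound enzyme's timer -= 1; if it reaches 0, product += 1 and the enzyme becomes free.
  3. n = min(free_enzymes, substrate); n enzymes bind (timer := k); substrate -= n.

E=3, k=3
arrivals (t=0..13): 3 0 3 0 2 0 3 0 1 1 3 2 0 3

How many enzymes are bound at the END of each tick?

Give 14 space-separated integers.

Answer: 3 3 3 3 3 3 3 3 3 3 3 3 3 3

Derivation:
t=0: arr=3 -> substrate=0 bound=3 product=0
t=1: arr=0 -> substrate=0 bound=3 product=0
t=2: arr=3 -> substrate=3 bound=3 product=0
t=3: arr=0 -> substrate=0 bound=3 product=3
t=4: arr=2 -> substrate=2 bound=3 product=3
t=5: arr=0 -> substrate=2 bound=3 product=3
t=6: arr=3 -> substrate=2 bound=3 product=6
t=7: arr=0 -> substrate=2 bound=3 product=6
t=8: arr=1 -> substrate=3 bound=3 product=6
t=9: arr=1 -> substrate=1 bound=3 product=9
t=10: arr=3 -> substrate=4 bound=3 product=9
t=11: arr=2 -> substrate=6 bound=3 product=9
t=12: arr=0 -> substrate=3 bound=3 product=12
t=13: arr=3 -> substrate=6 bound=3 product=12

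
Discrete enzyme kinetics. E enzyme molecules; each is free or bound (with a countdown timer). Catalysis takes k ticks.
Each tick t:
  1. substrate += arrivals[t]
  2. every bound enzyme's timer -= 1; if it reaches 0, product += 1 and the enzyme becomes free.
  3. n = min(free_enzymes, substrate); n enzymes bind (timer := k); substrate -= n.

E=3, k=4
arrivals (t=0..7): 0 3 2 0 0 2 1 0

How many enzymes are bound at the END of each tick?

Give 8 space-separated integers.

t=0: arr=0 -> substrate=0 bound=0 product=0
t=1: arr=3 -> substrate=0 bound=3 product=0
t=2: arr=2 -> substrate=2 bound=3 product=0
t=3: arr=0 -> substrate=2 bound=3 product=0
t=4: arr=0 -> substrate=2 bound=3 product=0
t=5: arr=2 -> substrate=1 bound=3 product=3
t=6: arr=1 -> substrate=2 bound=3 product=3
t=7: arr=0 -> substrate=2 bound=3 product=3

Answer: 0 3 3 3 3 3 3 3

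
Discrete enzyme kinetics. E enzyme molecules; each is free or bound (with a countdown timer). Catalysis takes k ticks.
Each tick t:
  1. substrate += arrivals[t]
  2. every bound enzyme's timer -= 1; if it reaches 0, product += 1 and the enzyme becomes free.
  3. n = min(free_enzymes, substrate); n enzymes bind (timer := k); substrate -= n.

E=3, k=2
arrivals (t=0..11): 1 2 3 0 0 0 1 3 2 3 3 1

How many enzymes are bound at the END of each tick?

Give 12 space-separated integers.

t=0: arr=1 -> substrate=0 bound=1 product=0
t=1: arr=2 -> substrate=0 bound=3 product=0
t=2: arr=3 -> substrate=2 bound=3 product=1
t=3: arr=0 -> substrate=0 bound=3 product=3
t=4: arr=0 -> substrate=0 bound=2 product=4
t=5: arr=0 -> substrate=0 bound=0 product=6
t=6: arr=1 -> substrate=0 bound=1 product=6
t=7: arr=3 -> substrate=1 bound=3 product=6
t=8: arr=2 -> substrate=2 bound=3 product=7
t=9: arr=3 -> substrate=3 bound=3 product=9
t=10: arr=3 -> substrate=5 bound=3 product=10
t=11: arr=1 -> substrate=4 bound=3 product=12

Answer: 1 3 3 3 2 0 1 3 3 3 3 3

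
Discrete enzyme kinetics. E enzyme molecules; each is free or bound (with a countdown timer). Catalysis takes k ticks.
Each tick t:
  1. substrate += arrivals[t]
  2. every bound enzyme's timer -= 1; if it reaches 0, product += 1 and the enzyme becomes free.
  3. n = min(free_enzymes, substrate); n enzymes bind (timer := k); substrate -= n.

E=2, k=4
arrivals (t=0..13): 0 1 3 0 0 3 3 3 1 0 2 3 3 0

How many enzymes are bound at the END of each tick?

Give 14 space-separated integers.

Answer: 0 1 2 2 2 2 2 2 2 2 2 2 2 2

Derivation:
t=0: arr=0 -> substrate=0 bound=0 product=0
t=1: arr=1 -> substrate=0 bound=1 product=0
t=2: arr=3 -> substrate=2 bound=2 product=0
t=3: arr=0 -> substrate=2 bound=2 product=0
t=4: arr=0 -> substrate=2 bound=2 product=0
t=5: arr=3 -> substrate=4 bound=2 product=1
t=6: arr=3 -> substrate=6 bound=2 product=2
t=7: arr=3 -> substrate=9 bound=2 product=2
t=8: arr=1 -> substrate=10 bound=2 product=2
t=9: arr=0 -> substrate=9 bound=2 product=3
t=10: arr=2 -> substrate=10 bound=2 product=4
t=11: arr=3 -> substrate=13 bound=2 product=4
t=12: arr=3 -> substrate=16 bound=2 product=4
t=13: arr=0 -> substrate=15 bound=2 product=5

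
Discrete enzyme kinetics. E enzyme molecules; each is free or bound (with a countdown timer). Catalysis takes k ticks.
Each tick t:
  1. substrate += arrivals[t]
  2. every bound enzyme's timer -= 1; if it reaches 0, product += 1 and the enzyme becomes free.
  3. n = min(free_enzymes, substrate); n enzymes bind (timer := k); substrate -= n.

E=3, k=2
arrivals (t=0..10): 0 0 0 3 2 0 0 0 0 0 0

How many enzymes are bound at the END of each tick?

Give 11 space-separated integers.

t=0: arr=0 -> substrate=0 bound=0 product=0
t=1: arr=0 -> substrate=0 bound=0 product=0
t=2: arr=0 -> substrate=0 bound=0 product=0
t=3: arr=3 -> substrate=0 bound=3 product=0
t=4: arr=2 -> substrate=2 bound=3 product=0
t=5: arr=0 -> substrate=0 bound=2 product=3
t=6: arr=0 -> substrate=0 bound=2 product=3
t=7: arr=0 -> substrate=0 bound=0 product=5
t=8: arr=0 -> substrate=0 bound=0 product=5
t=9: arr=0 -> substrate=0 bound=0 product=5
t=10: arr=0 -> substrate=0 bound=0 product=5

Answer: 0 0 0 3 3 2 2 0 0 0 0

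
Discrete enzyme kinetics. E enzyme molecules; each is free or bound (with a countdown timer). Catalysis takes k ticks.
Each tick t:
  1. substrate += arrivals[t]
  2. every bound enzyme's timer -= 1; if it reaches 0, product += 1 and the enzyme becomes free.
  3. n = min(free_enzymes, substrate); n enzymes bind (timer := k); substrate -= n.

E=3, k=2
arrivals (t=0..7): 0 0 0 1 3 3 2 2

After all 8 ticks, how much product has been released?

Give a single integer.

t=0: arr=0 -> substrate=0 bound=0 product=0
t=1: arr=0 -> substrate=0 bound=0 product=0
t=2: arr=0 -> substrate=0 bound=0 product=0
t=3: arr=1 -> substrate=0 bound=1 product=0
t=4: arr=3 -> substrate=1 bound=3 product=0
t=5: arr=3 -> substrate=3 bound=3 product=1
t=6: arr=2 -> substrate=3 bound=3 product=3
t=7: arr=2 -> substrate=4 bound=3 product=4

Answer: 4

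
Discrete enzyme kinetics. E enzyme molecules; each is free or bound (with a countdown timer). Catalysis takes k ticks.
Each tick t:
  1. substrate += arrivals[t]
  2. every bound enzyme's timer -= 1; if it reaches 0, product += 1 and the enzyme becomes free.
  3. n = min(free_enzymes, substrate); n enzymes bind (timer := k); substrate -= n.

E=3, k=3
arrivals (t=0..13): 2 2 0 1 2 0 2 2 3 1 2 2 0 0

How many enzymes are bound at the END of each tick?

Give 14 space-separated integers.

Answer: 2 3 3 3 3 3 3 3 3 3 3 3 3 3

Derivation:
t=0: arr=2 -> substrate=0 bound=2 product=0
t=1: arr=2 -> substrate=1 bound=3 product=0
t=2: arr=0 -> substrate=1 bound=3 product=0
t=3: arr=1 -> substrate=0 bound=3 product=2
t=4: arr=2 -> substrate=1 bound=3 product=3
t=5: arr=0 -> substrate=1 bound=3 product=3
t=6: arr=2 -> substrate=1 bound=3 product=5
t=7: arr=2 -> substrate=2 bound=3 product=6
t=8: arr=3 -> substrate=5 bound=3 product=6
t=9: arr=1 -> substrate=4 bound=3 product=8
t=10: arr=2 -> substrate=5 bound=3 product=9
t=11: arr=2 -> substrate=7 bound=3 product=9
t=12: arr=0 -> substrate=5 bound=3 product=11
t=13: arr=0 -> substrate=4 bound=3 product=12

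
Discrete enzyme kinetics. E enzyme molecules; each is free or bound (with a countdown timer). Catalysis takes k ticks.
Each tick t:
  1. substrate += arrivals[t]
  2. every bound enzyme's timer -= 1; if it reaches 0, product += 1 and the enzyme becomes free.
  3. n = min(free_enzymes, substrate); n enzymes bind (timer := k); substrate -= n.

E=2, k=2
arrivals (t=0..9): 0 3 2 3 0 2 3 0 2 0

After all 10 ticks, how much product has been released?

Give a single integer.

t=0: arr=0 -> substrate=0 bound=0 product=0
t=1: arr=3 -> substrate=1 bound=2 product=0
t=2: arr=2 -> substrate=3 bound=2 product=0
t=3: arr=3 -> substrate=4 bound=2 product=2
t=4: arr=0 -> substrate=4 bound=2 product=2
t=5: arr=2 -> substrate=4 bound=2 product=4
t=6: arr=3 -> substrate=7 bound=2 product=4
t=7: arr=0 -> substrate=5 bound=2 product=6
t=8: arr=2 -> substrate=7 bound=2 product=6
t=9: arr=0 -> substrate=5 bound=2 product=8

Answer: 8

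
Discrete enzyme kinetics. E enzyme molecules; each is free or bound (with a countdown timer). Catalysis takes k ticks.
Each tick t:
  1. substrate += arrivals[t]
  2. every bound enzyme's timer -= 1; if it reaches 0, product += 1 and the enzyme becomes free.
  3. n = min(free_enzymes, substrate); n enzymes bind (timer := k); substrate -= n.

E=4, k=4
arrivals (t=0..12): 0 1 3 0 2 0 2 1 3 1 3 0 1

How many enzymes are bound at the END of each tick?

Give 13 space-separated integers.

t=0: arr=0 -> substrate=0 bound=0 product=0
t=1: arr=1 -> substrate=0 bound=1 product=0
t=2: arr=3 -> substrate=0 bound=4 product=0
t=3: arr=0 -> substrate=0 bound=4 product=0
t=4: arr=2 -> substrate=2 bound=4 product=0
t=5: arr=0 -> substrate=1 bound=4 product=1
t=6: arr=2 -> substrate=0 bound=4 product=4
t=7: arr=1 -> substrate=1 bound=4 product=4
t=8: arr=3 -> substrate=4 bound=4 product=4
t=9: arr=1 -> substrate=4 bound=4 product=5
t=10: arr=3 -> substrate=4 bound=4 product=8
t=11: arr=0 -> substrate=4 bound=4 product=8
t=12: arr=1 -> substrate=5 bound=4 product=8

Answer: 0 1 4 4 4 4 4 4 4 4 4 4 4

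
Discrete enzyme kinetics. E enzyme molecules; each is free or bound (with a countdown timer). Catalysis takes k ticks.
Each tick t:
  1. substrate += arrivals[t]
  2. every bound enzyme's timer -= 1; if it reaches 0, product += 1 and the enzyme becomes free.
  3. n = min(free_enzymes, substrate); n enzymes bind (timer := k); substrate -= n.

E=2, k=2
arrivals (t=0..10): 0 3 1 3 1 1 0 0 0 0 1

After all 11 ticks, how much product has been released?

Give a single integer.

Answer: 8

Derivation:
t=0: arr=0 -> substrate=0 bound=0 product=0
t=1: arr=3 -> substrate=1 bound=2 product=0
t=2: arr=1 -> substrate=2 bound=2 product=0
t=3: arr=3 -> substrate=3 bound=2 product=2
t=4: arr=1 -> substrate=4 bound=2 product=2
t=5: arr=1 -> substrate=3 bound=2 product=4
t=6: arr=0 -> substrate=3 bound=2 product=4
t=7: arr=0 -> substrate=1 bound=2 product=6
t=8: arr=0 -> substrate=1 bound=2 product=6
t=9: arr=0 -> substrate=0 bound=1 product=8
t=10: arr=1 -> substrate=0 bound=2 product=8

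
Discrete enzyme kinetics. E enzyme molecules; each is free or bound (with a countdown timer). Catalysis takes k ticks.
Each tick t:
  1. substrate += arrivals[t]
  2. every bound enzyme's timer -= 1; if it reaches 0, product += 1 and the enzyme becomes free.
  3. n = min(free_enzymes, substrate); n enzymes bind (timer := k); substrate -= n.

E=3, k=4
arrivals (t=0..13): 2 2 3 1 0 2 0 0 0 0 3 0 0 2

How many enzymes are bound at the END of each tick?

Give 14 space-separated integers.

t=0: arr=2 -> substrate=0 bound=2 product=0
t=1: arr=2 -> substrate=1 bound=3 product=0
t=2: arr=3 -> substrate=4 bound=3 product=0
t=3: arr=1 -> substrate=5 bound=3 product=0
t=4: arr=0 -> substrate=3 bound=3 product=2
t=5: arr=2 -> substrate=4 bound=3 product=3
t=6: arr=0 -> substrate=4 bound=3 product=3
t=7: arr=0 -> substrate=4 bound=3 product=3
t=8: arr=0 -> substrate=2 bound=3 product=5
t=9: arr=0 -> substrate=1 bound=3 product=6
t=10: arr=3 -> substrate=4 bound=3 product=6
t=11: arr=0 -> substrate=4 bound=3 product=6
t=12: arr=0 -> substrate=2 bound=3 product=8
t=13: arr=2 -> substrate=3 bound=3 product=9

Answer: 2 3 3 3 3 3 3 3 3 3 3 3 3 3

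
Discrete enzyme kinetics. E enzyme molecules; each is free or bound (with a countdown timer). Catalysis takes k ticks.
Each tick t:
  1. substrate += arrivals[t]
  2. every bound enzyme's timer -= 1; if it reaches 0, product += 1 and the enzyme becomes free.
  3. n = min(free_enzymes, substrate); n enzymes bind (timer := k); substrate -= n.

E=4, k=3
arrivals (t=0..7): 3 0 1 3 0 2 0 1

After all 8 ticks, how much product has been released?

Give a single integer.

t=0: arr=3 -> substrate=0 bound=3 product=0
t=1: arr=0 -> substrate=0 bound=3 product=0
t=2: arr=1 -> substrate=0 bound=4 product=0
t=3: arr=3 -> substrate=0 bound=4 product=3
t=4: arr=0 -> substrate=0 bound=4 product=3
t=5: arr=2 -> substrate=1 bound=4 product=4
t=6: arr=0 -> substrate=0 bound=2 product=7
t=7: arr=1 -> substrate=0 bound=3 product=7

Answer: 7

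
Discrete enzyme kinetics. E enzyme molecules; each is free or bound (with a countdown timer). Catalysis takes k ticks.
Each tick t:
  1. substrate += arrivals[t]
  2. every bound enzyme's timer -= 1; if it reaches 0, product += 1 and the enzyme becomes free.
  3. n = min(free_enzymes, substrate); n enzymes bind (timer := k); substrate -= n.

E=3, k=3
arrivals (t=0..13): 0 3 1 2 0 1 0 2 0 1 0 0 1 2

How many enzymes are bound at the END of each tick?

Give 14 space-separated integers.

Answer: 0 3 3 3 3 3 3 3 3 3 1 1 2 3

Derivation:
t=0: arr=0 -> substrate=0 bound=0 product=0
t=1: arr=3 -> substrate=0 bound=3 product=0
t=2: arr=1 -> substrate=1 bound=3 product=0
t=3: arr=2 -> substrate=3 bound=3 product=0
t=4: arr=0 -> substrate=0 bound=3 product=3
t=5: arr=1 -> substrate=1 bound=3 product=3
t=6: arr=0 -> substrate=1 bound=3 product=3
t=7: arr=2 -> substrate=0 bound=3 product=6
t=8: arr=0 -> substrate=0 bound=3 product=6
t=9: arr=1 -> substrate=1 bound=3 product=6
t=10: arr=0 -> substrate=0 bound=1 product=9
t=11: arr=0 -> substrate=0 bound=1 product=9
t=12: arr=1 -> substrate=0 bound=2 product=9
t=13: arr=2 -> substrate=0 bound=3 product=10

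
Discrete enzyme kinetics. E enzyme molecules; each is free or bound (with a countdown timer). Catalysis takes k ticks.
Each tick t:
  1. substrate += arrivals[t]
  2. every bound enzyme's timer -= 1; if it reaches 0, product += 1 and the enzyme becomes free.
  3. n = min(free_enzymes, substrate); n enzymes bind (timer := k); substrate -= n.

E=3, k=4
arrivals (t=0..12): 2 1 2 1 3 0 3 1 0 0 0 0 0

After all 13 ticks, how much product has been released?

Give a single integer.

Answer: 8

Derivation:
t=0: arr=2 -> substrate=0 bound=2 product=0
t=1: arr=1 -> substrate=0 bound=3 product=0
t=2: arr=2 -> substrate=2 bound=3 product=0
t=3: arr=1 -> substrate=3 bound=3 product=0
t=4: arr=3 -> substrate=4 bound=3 product=2
t=5: arr=0 -> substrate=3 bound=3 product=3
t=6: arr=3 -> substrate=6 bound=3 product=3
t=7: arr=1 -> substrate=7 bound=3 product=3
t=8: arr=0 -> substrate=5 bound=3 product=5
t=9: arr=0 -> substrate=4 bound=3 product=6
t=10: arr=0 -> substrate=4 bound=3 product=6
t=11: arr=0 -> substrate=4 bound=3 product=6
t=12: arr=0 -> substrate=2 bound=3 product=8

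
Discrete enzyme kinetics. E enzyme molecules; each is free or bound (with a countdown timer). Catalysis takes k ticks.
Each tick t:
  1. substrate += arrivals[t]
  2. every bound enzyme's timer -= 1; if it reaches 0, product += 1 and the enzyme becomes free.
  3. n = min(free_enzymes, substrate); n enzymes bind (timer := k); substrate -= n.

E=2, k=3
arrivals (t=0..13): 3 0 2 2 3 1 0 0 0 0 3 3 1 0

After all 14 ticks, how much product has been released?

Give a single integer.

t=0: arr=3 -> substrate=1 bound=2 product=0
t=1: arr=0 -> substrate=1 bound=2 product=0
t=2: arr=2 -> substrate=3 bound=2 product=0
t=3: arr=2 -> substrate=3 bound=2 product=2
t=4: arr=3 -> substrate=6 bound=2 product=2
t=5: arr=1 -> substrate=7 bound=2 product=2
t=6: arr=0 -> substrate=5 bound=2 product=4
t=7: arr=0 -> substrate=5 bound=2 product=4
t=8: arr=0 -> substrate=5 bound=2 product=4
t=9: arr=0 -> substrate=3 bound=2 product=6
t=10: arr=3 -> substrate=6 bound=2 product=6
t=11: arr=3 -> substrate=9 bound=2 product=6
t=12: arr=1 -> substrate=8 bound=2 product=8
t=13: arr=0 -> substrate=8 bound=2 product=8

Answer: 8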